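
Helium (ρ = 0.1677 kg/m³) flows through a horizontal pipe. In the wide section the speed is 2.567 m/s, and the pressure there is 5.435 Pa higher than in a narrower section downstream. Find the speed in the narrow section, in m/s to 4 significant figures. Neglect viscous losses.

Horizontal Bernoulli: P₁ + ½ρv₁² = P₂ + ½ρv₂², so v₂² = v₁² + 2(P₁ − P₂)/ρ.
v₂ = √(2.567² + 2·5.435/0.1677) = √(6.589 + 64.82) = 8.450 m/s.

v₂ ≈ 8.450 m/s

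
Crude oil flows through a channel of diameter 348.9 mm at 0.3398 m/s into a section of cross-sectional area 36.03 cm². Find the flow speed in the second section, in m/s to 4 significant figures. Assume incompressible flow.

v₂ = 9.017 m/s

By continuity, v₂ = v₁·A₁/A₂ = 0.3398·(956.1/36.03) = 9.017 m/s.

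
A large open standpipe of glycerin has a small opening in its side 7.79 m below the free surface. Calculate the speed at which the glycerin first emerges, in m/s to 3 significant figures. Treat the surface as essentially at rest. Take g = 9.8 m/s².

With the surface at rest and both surface and jet at atmospheric pressure, Bernoulli gives ρg h = ½ρv², so v = √(2gh) = √(2·9.8·7.79) = 12.4 m/s.

12.4 m/s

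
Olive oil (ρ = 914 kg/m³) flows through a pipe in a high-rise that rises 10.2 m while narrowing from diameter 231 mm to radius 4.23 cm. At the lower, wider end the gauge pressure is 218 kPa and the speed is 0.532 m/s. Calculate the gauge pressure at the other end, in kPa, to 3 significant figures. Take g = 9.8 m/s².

P₂ ≈ 120 kPa

Mass conservation (A₁v₁ = A₂v₂) gives v₂ = 0.532 × 419/56.2 = 3.97 m/s.
Applying Bernoulli between the two ends and solving for P₂: P₂ = P₁ + ½ρ(v₁² − v₂²) − ρgΔh.
P₂ = 218000 + ½·914·(0.532² − 3.97²) − 914·9.8·(+10.2) = 218000 + (-7060) − (91400) = 120000 Pa.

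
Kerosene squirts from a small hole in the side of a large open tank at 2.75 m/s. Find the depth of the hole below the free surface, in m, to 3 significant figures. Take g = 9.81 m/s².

0.385 m

Inverting v = √(2gh) gives h = v² / 2g.
h = 2.75²/(2·9.81) = 7.56/19.62 = 0.385 m.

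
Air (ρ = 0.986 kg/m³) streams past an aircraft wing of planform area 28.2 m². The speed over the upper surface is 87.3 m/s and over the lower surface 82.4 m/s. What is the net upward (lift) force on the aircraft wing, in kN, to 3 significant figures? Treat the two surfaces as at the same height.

The faster flow above has the lower pressure; Bernoulli (same height) gives ΔP = ½ρ(v_up² − v_low²).
ΔP = ½·0.986·(87.3² − 82.4²) = 410 Pa.
Lift = ΔP · A = 410 × 28.2 = 11600 N.

F = 11.6 kN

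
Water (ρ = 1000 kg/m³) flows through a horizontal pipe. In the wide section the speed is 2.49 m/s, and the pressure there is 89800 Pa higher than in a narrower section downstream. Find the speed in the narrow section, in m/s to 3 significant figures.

With h₁ = h₂, rearranging Bernoulli gives v₂ = √(v₁² + 2ΔP/ρ).
v₂ = √(2.49² + 2·89800/1000) = √(6.20 + 180) = 13.6 m/s.

13.6 m/s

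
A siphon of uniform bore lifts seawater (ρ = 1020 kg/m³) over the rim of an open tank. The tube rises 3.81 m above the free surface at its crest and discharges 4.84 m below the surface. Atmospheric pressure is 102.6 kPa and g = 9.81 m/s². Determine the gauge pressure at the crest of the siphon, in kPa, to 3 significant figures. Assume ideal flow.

-86.6 kPa

The outlet speed comes from Torricelli: v = √(2g·4.84) = 9.74 m/s.
With constant cross-section the crest speed equals v; applying Bernoulli from the surface up to the crest, P_top = P_atm − ½ρv² − ρg·h_top.
P_top = 102600 − ½·1020·9.74² − 1020·9.81·3.81 = 16000 Pa. So P_gauge = P_top − P_atm = -86600 Pa.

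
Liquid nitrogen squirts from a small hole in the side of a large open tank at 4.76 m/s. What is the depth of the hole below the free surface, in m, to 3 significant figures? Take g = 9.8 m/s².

1.16 m

Inverting v = √(2gh) gives h = v² / 2g.
h = 4.76²/(2·9.8) = 22.7/19.60 = 1.16 m.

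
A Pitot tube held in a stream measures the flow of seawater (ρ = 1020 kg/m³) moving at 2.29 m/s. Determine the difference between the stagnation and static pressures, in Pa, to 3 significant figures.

At the stagnation point the flow is brought to rest, so Bernoulli gives P_stag − P_static = ½ρv².
ΔP = ½·1020·2.29² = 2670 Pa.

2670 Pa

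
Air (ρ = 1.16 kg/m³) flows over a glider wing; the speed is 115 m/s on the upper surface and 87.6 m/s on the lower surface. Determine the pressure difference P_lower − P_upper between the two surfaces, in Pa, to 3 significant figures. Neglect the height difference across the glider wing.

ΔP ≈ 3220 Pa

The pressure is lower where the speed is higher: ΔP = ½ρ(v_up² − v_low²).
ΔP = ½·1.16·(115² − 87.6²) = 3220 Pa.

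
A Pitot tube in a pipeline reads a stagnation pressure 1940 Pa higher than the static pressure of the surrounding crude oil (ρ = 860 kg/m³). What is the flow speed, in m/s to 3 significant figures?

At the stagnation point the flow is brought to rest, so Bernoulli gives P_stag − P_static = ½ρv².
v = √(2ΔP/ρ) = √(2·1940/860) = 2.12 m/s.

v = 2.12 m/s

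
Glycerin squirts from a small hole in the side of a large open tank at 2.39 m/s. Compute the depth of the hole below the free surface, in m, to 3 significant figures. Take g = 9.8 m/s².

Torricelli: v = √(2gh), so h = v²/(2g).
h = 2.39²/(2·9.8) = 5.71/19.60 = 0.291 m.

h ≈ 0.291 m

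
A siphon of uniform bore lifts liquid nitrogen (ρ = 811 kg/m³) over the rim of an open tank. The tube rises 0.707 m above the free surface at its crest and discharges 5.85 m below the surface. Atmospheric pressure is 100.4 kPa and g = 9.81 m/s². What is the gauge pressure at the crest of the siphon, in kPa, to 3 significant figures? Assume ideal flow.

P_gauge ≈ -52.2 kPa

From the surface to the outlet (both open to atmosphere, surface at rest): v = √(2g·h_out) = √(2·9.81·5.85) = 10.7 m/s.
Continuity keeps v the same throughout the tube; from surface to crest, P_atm + 0 = P_top + ½ρv² + ρg·h_top.
P_top = 100400 − ½·811·10.7² − 811·9.81·0.707 = 48200 Pa. So P_gauge = P_top − P_atm = -52200 Pa.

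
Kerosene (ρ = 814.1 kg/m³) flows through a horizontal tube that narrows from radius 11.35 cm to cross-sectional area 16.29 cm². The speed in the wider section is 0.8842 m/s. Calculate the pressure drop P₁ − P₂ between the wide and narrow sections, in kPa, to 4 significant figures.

Mass conservation (A₁v₁ = A₂v₂) gives v₂ = 0.8842 × 404.7/16.29 = 21.97 m/s.
Bernoulli (h₁ = h₂): P₁ − P₂ = ½ρ(v₂² − v₁²).
P₁ − P₂ = ½·814.1·(21.97² − 0.8842²) = ½·814.1·481.8 = 196100 Pa.

ΔP = 196.1 kPa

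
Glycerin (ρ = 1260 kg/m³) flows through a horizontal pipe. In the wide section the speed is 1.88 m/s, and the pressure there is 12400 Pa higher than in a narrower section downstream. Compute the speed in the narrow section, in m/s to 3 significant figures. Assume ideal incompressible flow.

v₂ ≈ 4.82 m/s

Horizontal Bernoulli: P₁ + ½ρv₁² = P₂ + ½ρv₂², so v₂² = v₁² + 2(P₁ − P₂)/ρ.
v₂ = √(1.88² + 2·12400/1260) = √(3.53 + 19.7) = 4.82 m/s.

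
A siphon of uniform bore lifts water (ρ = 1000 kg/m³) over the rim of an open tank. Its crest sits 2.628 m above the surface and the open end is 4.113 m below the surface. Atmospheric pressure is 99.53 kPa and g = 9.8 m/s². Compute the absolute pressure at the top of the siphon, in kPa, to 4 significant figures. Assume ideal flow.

P_top ≈ 33.47 kPa

The outlet speed comes from Torricelli: v = √(2g·4.113) = 8.979 m/s.
The bore is uniform, so the speed at the crest is the same v. Bernoulli surface→crest: P_atm = P_top + ½ρv² + ρg·h_top.
P_top = 99530 − ½·1000·8.979² − 1000·9.8·2.628 = 33470 Pa.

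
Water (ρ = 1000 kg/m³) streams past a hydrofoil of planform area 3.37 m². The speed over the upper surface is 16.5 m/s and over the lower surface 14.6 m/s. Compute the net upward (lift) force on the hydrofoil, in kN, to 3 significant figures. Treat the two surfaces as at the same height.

F ≈ 99.6 kN

With equal heights on the two surfaces, Bernoulli gives P_lower − P_upper = ½ρ(v_upper² − v_lower²).
ΔP = ½·1000·(16.5² − 14.6²) = 29500 Pa.
Lift = ΔP · A = 29500 × 3.37 = 99600 N.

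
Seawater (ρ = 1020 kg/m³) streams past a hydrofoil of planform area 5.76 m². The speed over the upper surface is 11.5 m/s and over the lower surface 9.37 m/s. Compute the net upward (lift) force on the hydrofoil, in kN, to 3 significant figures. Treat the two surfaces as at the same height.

With equal heights on the two surfaces, Bernoulli gives P_lower − P_upper = ½ρ(v_upper² − v_lower²).
ΔP = ½·1020·(11.5² − 9.37²) = 22700 Pa.
Lift = ΔP · A = 22700 × 5.76 = 131000 N.

F = 131 kN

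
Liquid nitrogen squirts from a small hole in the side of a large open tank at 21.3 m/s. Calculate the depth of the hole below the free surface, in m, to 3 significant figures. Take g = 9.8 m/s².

23.1 m

For a small hole in a large open tank, ½v² = gh, giving h = v²/(2g).
h = 21.3²/(2·9.8) = 454/19.60 = 23.1 m.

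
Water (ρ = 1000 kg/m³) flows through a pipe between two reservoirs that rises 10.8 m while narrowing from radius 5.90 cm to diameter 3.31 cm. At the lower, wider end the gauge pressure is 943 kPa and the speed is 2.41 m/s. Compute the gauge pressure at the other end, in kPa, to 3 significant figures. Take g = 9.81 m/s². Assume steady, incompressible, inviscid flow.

The volume flow rate is constant, so v₂ = (A₁/A₂)v₁ = (109/8.60)·2.41 = 30.6 m/s.
Bernoulli: P₁ + ½ρv₁² + ρg h₁ = P₂ + ½ρv₂² + ρg h₂, so P₂ = P₁ + ½ρ(v₁² − v₂²) − ρg(h₂ − h₁).
P₂ = 943000 + ½·1000·(2.41² − 30.6²) − 1000·9.81·(+10.8) = 943000 + (-466000) − (106000) = 371000 Pa.

P₂ = 371 kPa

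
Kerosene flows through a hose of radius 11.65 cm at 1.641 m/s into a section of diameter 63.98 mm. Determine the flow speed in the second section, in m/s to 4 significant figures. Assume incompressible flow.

Mass conservation (A₁v₁ = A₂v₂) gives v₂ = 1.641 × 426.4/32.15 = 21.76 m/s.

v₂ ≈ 21.76 m/s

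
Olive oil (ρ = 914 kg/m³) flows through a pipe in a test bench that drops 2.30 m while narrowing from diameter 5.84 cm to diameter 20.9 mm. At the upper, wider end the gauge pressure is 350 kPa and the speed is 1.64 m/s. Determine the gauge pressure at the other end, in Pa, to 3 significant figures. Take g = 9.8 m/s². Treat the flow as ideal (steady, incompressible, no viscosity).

P₂ = 297000 Pa

The volume flow rate is constant, so v₂ = (A₁/A₂)v₁ = (26.8/3.43)·1.64 = 12.8 m/s.
Bernoulli: P₁ + ½ρv₁² + ρg h₁ = P₂ + ½ρv₂² + ρg h₂, so P₂ = P₁ + ½ρ(v₁² − v₂²) − ρg(h₂ − h₁).
P₂ = 350000 + ½·914·(1.64² − 12.8²) − 914·9.8·(−2.30) = 350000 + (-73700) − (-20600) = 297000 Pa.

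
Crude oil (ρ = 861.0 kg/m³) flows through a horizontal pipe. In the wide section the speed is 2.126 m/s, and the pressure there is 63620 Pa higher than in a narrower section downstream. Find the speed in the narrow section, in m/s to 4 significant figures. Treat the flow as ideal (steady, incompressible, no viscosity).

With h₁ = h₂, rearranging Bernoulli gives v₂ = √(v₁² + 2ΔP/ρ).
v₂ = √(2.126² + 2·63620/861.0) = √(4.520 + 147.8) = 12.34 m/s.

v₂ ≈ 12.34 m/s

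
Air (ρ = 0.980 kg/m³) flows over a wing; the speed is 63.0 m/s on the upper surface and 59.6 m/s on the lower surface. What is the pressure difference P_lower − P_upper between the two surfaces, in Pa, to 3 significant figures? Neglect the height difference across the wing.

ΔP = 204 Pa

Bernoulli (same height): P_lower − P_upper = ½ρ(v_upper² − v_lower²).
ΔP = ½·0.980·(63.0² − 59.6²) = 204 Pa.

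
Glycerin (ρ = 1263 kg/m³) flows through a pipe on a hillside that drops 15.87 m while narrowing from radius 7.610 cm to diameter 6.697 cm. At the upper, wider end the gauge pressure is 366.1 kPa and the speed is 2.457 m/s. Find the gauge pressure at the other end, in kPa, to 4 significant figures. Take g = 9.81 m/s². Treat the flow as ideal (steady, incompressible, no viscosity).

Continuity gives A₁v₁ = A₂v₂, so v₂ = (181.9 cm²)/(35.22 cm²) × 2.457 m/s = 12.69 m/s.
Bernoulli: P₁ + ½ρv₁² + ρg h₁ = P₂ + ½ρv₂² + ρg h₂, so P₂ = P₁ + ½ρ(v₁² − v₂²) − ρg(h₂ − h₁).
P₂ = 366100 + ½·1263·(2.457² − 12.69²) − 1263·9.81·(−15.87) = 366100 + (-97890) − (-196600) = 464800 Pa.

P₂ ≈ 464.8 kPa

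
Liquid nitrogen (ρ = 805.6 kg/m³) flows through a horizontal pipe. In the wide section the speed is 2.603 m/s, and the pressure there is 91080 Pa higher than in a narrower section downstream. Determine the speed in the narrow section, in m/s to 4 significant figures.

v₂ ≈ 15.26 m/s

Along the level pipe P + ½ρv² is conserved, hence v₂² = v₁² + 2(P₁ − P₂)/ρ.
v₂ = √(2.603² + 2·91080/805.6) = √(6.776 + 226.1) = 15.26 m/s.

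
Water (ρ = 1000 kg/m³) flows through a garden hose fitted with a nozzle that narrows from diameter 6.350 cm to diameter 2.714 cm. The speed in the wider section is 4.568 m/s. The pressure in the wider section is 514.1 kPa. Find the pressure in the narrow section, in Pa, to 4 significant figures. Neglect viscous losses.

P₂ = 211900 Pa

The volume flow rate is constant, so v₂ = (A₁/A₂)v₁ = (31.67/5.785)·4.568 = 25.01 m/s.
The pipe is horizontal, so Bernoulli reduces to P₁ + ½ρv₁² = P₂ + ½ρv₂².
P₂ = P₁ − ½ρ(v₂² − v₁²) = 514100 − ½·1000·(25.01² − 4.568²) = 514100 − 302200 = 211900 Pa.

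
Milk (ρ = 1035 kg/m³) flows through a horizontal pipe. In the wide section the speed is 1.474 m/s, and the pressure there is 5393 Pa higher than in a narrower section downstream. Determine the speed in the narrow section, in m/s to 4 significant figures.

With h₁ = h₂, rearranging Bernoulli gives v₂ = √(v₁² + 2ΔP/ρ).
v₂ = √(1.474² + 2·5393/1035) = √(2.173 + 10.42) = 3.549 m/s.

3.549 m/s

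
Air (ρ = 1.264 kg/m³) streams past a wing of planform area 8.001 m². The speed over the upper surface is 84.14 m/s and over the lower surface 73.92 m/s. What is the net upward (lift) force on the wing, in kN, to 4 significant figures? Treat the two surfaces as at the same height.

F ≈ 8.168 kN

The faster flow above has the lower pressure; Bernoulli (same height) gives ΔP = ½ρ(v_up² − v_low²).
ΔP = ½·1.264·(84.14² − 73.92²) = 1021 Pa.
Lift = ΔP · A = 1021 × 8.001 = 8168 N.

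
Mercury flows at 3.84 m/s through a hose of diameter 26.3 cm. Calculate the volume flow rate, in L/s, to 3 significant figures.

Q ≈ 209 L/s

Q = A·v = 0.0543 m² × 3.84 m/s = 0.209 m³/s.
Converting: 0.209 m³/s × 1000 = 209 L/s.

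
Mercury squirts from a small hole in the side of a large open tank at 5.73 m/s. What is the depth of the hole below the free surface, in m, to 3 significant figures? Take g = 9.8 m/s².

1.68 m

Inverting v = √(2gh) gives h = v² / 2g.
h = 5.73²/(2·9.8) = 32.8/19.60 = 1.68 m.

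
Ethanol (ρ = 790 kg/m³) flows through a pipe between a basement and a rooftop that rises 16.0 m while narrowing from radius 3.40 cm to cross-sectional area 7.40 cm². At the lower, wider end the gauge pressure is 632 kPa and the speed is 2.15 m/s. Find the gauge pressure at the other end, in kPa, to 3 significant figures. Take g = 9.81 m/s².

The volume flow rate is constant, so v₂ = (A₁/A₂)v₁ = (36.3/7.40)·2.15 = 10.6 m/s.
Bernoulli: P₁ + ½ρv₁² + ρg h₁ = P₂ + ½ρv₂² + ρg h₂, so P₂ = P₁ + ½ρ(v₁² − v₂²) − ρg(h₂ − h₁).
P₂ = 632000 + ½·790·(2.15² − 10.6²) − 790·9.81·(+16.0) = 632000 + (-42200) − (124000) = 466000 Pa.

P₂ ≈ 466 kPa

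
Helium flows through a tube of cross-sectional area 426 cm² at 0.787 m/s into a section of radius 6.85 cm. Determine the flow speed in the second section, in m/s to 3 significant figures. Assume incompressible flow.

v₂ ≈ 2.27 m/s

By continuity, v₂ = v₁·A₁/A₂ = 0.787·(426/147) = 2.27 m/s.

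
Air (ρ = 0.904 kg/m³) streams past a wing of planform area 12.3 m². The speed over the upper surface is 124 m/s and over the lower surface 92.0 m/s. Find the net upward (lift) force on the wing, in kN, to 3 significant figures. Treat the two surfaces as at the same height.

From P + ½ρv² = const at equal height, P_low − P_up = ½ρ(v_up² − v_low²).
ΔP = ½·0.904·(124² − 92.0²) = 3120 Pa.
Lift = ΔP · A = 3120 × 12.3 = 38400 N.

38.4 kN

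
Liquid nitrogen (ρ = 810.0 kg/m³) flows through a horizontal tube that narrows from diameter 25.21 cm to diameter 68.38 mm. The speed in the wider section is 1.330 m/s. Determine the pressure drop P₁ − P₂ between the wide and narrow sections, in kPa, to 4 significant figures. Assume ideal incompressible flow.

131.6 kPa

Continuity gives A₁v₁ = A₂v₂, so v₂ = (499.2 cm²)/(36.72 cm²) × 1.330 m/s = 18.08 m/s.
The pipe is horizontal, so Bernoulli reduces to P₁ + ½ρv₁² = P₂ + ½ρv₂².
P₁ − P₂ = ½·810.0·(18.08² − 1.330²) = ½·810.0·325.0 = 131600 Pa.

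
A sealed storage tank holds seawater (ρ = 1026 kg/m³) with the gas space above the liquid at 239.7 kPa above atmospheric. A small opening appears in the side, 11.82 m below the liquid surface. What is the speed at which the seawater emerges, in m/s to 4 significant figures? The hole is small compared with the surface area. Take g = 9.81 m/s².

Take point 1 at the surface (v₁ ≈ 0) and point 2 at the hole (at atmospheric pressure). Bernoulli: P₁ + ρg h = P_atm + ½ρv₂².
With P₁ − P_atm = 239700 Pa, v₂ = √(2gh + 2ΔP/ρ) = √(2·9.81·11.82 + 2·239700/1026) = 26.44 m/s.

26.44 m/s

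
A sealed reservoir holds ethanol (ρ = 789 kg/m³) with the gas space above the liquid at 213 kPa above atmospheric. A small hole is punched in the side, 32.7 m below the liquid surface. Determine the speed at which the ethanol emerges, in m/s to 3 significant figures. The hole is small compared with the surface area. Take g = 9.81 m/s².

v = 34.4 m/s

Take point 1 at the surface (v₁ ≈ 0) and point 2 at the hole (at atmospheric pressure). Bernoulli: P₁ + ρg h = P_atm + ½ρv₂².
With P₁ − P_atm = 213000 Pa, v₂ = √(2gh + 2ΔP/ρ) = √(2·9.81·32.7 + 2·213000/789) = 34.4 m/s.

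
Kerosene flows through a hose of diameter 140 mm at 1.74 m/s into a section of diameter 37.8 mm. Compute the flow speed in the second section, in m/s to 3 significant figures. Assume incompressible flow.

By continuity, v₂ = v₁·A₁/A₂ = 1.74·(154/11.2) = 23.9 m/s.

v₂ = 23.9 m/s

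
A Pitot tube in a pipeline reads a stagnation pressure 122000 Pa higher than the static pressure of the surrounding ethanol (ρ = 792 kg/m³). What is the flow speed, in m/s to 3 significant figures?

At the stagnation point the flow is brought to rest, so Bernoulli gives P_stag − P_static = ½ρv².
v = √(2ΔP/ρ) = √(2·122000/792) = 17.6 m/s.

17.6 m/s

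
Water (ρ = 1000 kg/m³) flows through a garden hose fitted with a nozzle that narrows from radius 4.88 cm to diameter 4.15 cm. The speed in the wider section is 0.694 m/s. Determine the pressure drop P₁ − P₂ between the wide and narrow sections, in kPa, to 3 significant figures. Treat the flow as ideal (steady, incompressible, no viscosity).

Continuity gives A₁v₁ = A₂v₂, so v₂ = (74.8 cm²)/(13.5 cm²) × 0.694 m/s = 3.84 m/s.
Bernoulli (h₁ = h₂): P₁ − P₂ = ½ρ(v₂² − v₁²).
P₁ − P₂ = ½·1000·(3.84² − 0.694²) = ½·1000·14.3 = 7130 Pa.

ΔP ≈ 7.13 kPa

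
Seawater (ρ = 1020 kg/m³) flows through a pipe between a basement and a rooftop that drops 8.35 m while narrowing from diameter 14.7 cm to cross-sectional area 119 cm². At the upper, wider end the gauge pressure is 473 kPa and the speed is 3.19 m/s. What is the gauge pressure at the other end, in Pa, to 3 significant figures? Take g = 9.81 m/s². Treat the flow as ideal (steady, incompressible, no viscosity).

Continuity gives A₁v₁ = A₂v₂, so v₂ = (170 cm²)/(119 cm²) × 3.19 m/s = 4.55 m/s.
Energy conservation along the streamline gives P₂ = P₁ − ½ρ(v₂² − v₁²) − ρg(h₂ − h₁).
P₂ = 473000 + ½·1020·(3.19² − 4.55²) − 1020·9.81·(−8.35) = 473000 + (-5370) − (-83600) = 551000 Pa.

P₂ ≈ 551000 Pa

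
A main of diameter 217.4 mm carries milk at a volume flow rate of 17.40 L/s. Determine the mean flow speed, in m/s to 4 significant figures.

Q = 17.40 L/s = 0.01740 m³/s.
v = Q/A = 0.01740 / 0.03712 = 0.4687 m/s.

0.4687 m/s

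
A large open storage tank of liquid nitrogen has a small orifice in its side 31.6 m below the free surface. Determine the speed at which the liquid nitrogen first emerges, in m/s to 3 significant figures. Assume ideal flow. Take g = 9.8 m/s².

Torricelli's result v = √(2gh) gives v = √(2·9.8·31.6) = 24.9 m/s.

v ≈ 24.9 m/s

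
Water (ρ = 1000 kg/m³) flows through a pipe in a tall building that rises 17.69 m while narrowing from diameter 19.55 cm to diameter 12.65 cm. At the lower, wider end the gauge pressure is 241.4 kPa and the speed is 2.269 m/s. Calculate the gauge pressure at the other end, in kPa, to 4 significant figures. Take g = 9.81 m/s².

Continuity gives A₁v₁ = A₂v₂, so v₂ = (300.2 cm²)/(125.7 cm²) × 2.269 m/s = 5.419 m/s.
Applying Bernoulli between the two ends and solving for P₂: P₂ = P₁ + ½ρ(v₁² − v₂²) − ρgΔh.
P₂ = 241400 + ½·1000·(2.269² − 5.419²) − 1000·9.81·(+17.69) = 241400 + (-12110) − (173500) = 55750 Pa.

P₂ ≈ 55.75 kPa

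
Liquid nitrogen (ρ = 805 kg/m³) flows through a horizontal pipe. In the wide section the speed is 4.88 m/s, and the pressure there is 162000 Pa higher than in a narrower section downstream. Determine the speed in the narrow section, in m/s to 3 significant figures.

With h₁ = h₂, rearranging Bernoulli gives v₂ = √(v₁² + 2ΔP/ρ).
v₂ = √(4.88² + 2·162000/805) = √(23.8 + 402) = 20.6 m/s.

v₂ ≈ 20.6 m/s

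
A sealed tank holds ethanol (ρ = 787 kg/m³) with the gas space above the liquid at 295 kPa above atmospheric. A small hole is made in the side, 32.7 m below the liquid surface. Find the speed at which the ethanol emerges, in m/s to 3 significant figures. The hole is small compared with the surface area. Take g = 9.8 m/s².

Take point 1 at the surface (v₁ ≈ 0) and point 2 at the hole (at atmospheric pressure). Bernoulli: P₁ + ρg h = P_atm + ½ρv₂².
With P₁ − P_atm = 295000 Pa, v₂ = √(2gh + 2ΔP/ρ) = √(2·9.8·32.7 + 2·295000/787) = 37.3 m/s.

v = 37.3 m/s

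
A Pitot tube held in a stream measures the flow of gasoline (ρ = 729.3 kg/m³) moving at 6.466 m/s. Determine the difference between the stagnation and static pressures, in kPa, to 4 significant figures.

ΔP ≈ 15.25 kPa

The dynamic pressure equals the rise in static pressure at the stagnation point: ΔP = ½ρv².
ΔP = ½·729.3·6.466² = 15250 Pa.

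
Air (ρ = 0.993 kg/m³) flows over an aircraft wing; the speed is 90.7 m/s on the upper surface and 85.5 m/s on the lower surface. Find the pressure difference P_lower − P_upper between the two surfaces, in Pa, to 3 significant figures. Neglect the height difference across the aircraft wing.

With negligible Δh, P + ½ρv² is constant, so P_low − P_up = ½ρ(v_up² − v_low²).
ΔP = ½·0.993·(90.7² − 85.5²) = 455 Pa.

ΔP ≈ 455 Pa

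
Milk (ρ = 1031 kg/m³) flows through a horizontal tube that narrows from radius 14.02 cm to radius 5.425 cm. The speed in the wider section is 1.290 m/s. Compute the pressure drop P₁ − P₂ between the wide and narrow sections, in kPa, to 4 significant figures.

ΔP ≈ 37.41 kPa

Continuity gives A₁v₁ = A₂v₂, so v₂ = (617.5 cm²)/(92.46 cm²) × 1.290 m/s = 8.616 m/s.
With no height change, Bernoulli's equation is P₁ + ½ρv₁² = P₂ + ½ρv₂².
P₁ − P₂ = ½·1031·(8.616² − 1.290²) = ½·1031·72.56 = 37410 Pa.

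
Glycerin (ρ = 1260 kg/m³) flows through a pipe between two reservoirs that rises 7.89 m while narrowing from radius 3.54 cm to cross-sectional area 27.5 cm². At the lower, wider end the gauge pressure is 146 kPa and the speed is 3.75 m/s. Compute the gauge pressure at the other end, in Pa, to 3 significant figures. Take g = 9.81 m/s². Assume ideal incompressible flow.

By continuity, v₂ = v₁·A₁/A₂ = 3.75·(39.4/27.5) = 5.37 m/s.
Applying Bernoulli between the two ends and solving for P₂: P₂ = P₁ + ½ρ(v₁² − v₂²) − ρgΔh.
P₂ = 146000 + ½·1260·(3.75² − 5.37²) − 1260·9.81·(+7.89) = 146000 + (-9300) − (97500) = 39200 Pa.

P₂ ≈ 39200 Pa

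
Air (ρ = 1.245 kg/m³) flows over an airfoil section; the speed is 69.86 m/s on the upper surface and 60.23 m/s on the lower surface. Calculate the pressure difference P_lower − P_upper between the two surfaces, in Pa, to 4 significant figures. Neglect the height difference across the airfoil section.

The pressure is lower where the speed is higher: ΔP = ½ρ(v_up² − v_low²).
ΔP = ½·1.245·(69.86² − 60.23²) = 779.8 Pa.

ΔP ≈ 779.8 Pa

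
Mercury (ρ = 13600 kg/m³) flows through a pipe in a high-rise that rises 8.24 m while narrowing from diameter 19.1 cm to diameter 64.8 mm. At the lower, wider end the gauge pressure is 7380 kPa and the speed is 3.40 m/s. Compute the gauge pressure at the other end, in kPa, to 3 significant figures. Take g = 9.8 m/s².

The volume flow rate is constant, so v₂ = (A₁/A₂)v₁ = (287/33.0)·3.40 = 29.5 m/s.
Bernoulli: P₁ + ½ρv₁² + ρg h₁ = P₂ + ½ρv₂² + ρg h₂, so P₂ = P₁ + ½ρ(v₁² − v₂²) − ρg(h₂ − h₁).
P₂ = 7380000 + ½·13600·(3.40² − 29.5²) − 13600·9.8·(+8.24) = 7380000 + (-5850000) − (1100000) = 427000 Pa.

P₂ ≈ 427 kPa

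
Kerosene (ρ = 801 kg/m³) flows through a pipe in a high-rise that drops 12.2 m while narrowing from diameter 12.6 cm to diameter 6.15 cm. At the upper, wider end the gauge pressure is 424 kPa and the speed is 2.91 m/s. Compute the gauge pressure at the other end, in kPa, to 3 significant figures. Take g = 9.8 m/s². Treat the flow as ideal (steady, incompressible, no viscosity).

The volume flow rate is constant, so v₂ = (A₁/A₂)v₁ = (125/29.7)·2.91 = 12.2 m/s.
Energy conservation along the streamline gives P₂ = P₁ − ½ρ(v₂² − v₁²) − ρg(h₂ − h₁).
P₂ = 424000 + ½·801·(2.91² − 12.2²) − 801·9.8·(−12.2) = 424000 + (-56400) − (-95800) = 463000 Pa.

P₂ ≈ 463 kPa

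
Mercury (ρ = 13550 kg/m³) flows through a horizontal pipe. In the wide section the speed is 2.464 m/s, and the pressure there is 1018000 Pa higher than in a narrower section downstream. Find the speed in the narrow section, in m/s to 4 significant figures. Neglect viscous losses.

v₂ ≈ 12.50 m/s

Horizontal Bernoulli: P₁ + ½ρv₁² = P₂ + ½ρv₂², so v₂² = v₁² + 2(P₁ − P₂)/ρ.
v₂ = √(2.464² + 2·1018000/13550) = √(6.071 + 150.3) = 12.50 m/s.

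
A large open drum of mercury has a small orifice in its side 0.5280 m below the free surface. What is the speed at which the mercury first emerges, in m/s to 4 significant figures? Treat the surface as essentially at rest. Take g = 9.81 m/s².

Torricelli's result v = √(2gh) gives v = √(2·9.81·0.5280) = 3.219 m/s.

v ≈ 3.219 m/s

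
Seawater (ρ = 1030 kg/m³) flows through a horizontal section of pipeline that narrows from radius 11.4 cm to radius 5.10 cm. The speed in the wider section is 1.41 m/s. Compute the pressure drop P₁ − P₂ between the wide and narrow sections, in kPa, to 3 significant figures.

By continuity, v₂ = v₁·A₁/A₂ = 1.41·(408/81.7) = 7.05 m/s.
Bernoulli (h₁ = h₂): P₁ − P₂ = ½ρ(v₂² − v₁²).
P₁ − P₂ = ½·1030·(7.05² − 1.41²) = ½·1030·47.6 = 24500 Pa.

ΔP ≈ 24.5 kPa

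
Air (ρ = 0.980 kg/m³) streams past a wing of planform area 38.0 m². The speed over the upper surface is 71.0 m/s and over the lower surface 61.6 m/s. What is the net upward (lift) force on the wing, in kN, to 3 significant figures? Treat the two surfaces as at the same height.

The faster flow above has the lower pressure; Bernoulli (same height) gives ΔP = ½ρ(v_up² − v_low²).
ΔP = ½·0.980·(71.0² − 61.6²) = 611 Pa.
Lift = ΔP · A = 611 × 38.0 = 23200 N.

23.2 kN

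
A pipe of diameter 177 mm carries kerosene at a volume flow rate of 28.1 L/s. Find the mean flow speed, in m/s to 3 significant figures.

Q = 28.1 L/s = 0.0281 m³/s.
v = Q/A = 0.0281 / 0.0246 = 1.14 m/s.

v ≈ 1.14 m/s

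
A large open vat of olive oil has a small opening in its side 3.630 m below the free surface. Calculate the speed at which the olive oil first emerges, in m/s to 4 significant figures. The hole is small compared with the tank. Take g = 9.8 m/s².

Bernoulli from surface to hole (P equal, v_surface ≈ 0): v = √(2gh) = √(2×9.8×3.630) = 8.435 m/s.

v = 8.435 m/s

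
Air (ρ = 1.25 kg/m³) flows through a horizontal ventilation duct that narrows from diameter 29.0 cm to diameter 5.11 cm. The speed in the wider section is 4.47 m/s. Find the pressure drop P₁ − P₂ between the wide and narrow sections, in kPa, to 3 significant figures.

ΔP = 12.9 kPa

Mass conservation (A₁v₁ = A₂v₂) gives v₂ = 4.47 × 661/20.5 = 144 m/s.
Along the horizontal streamline, P + ½ρv² is constant.
P₁ − P₂ = ½·1.25·(144² − 4.47²) = ½·1.25·20700 = 12900 Pa.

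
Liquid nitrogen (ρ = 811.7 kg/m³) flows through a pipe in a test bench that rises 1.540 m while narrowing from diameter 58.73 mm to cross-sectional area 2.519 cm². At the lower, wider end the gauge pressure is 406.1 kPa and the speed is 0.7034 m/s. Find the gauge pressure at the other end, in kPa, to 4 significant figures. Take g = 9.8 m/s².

Continuity gives A₁v₁ = A₂v₂, so v₂ = (27.09 cm²)/(2.519 cm²) × 0.7034 m/s = 7.565 m/s.
Bernoulli: P₁ + ½ρv₁² + ρg h₁ = P₂ + ½ρv₂² + ρg h₂, so P₂ = P₁ + ½ρ(v₁² − v₂²) − ρg(h₂ − h₁).
P₂ = 406100 + ½·811.7·(0.7034² − 7.565²) − 811.7·9.8·(+1.540) = 406100 + (-23020) − (12250) = 370800 Pa.

P₂ ≈ 370.8 kPa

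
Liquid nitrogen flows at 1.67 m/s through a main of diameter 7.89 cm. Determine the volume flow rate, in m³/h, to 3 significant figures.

Q = A·v = 0.00489 m² × 1.67 m/s = 0.00817 m³/s.
Converting: 0.00817 m³/s × 3600 = 29.4 m³/h.

Q ≈ 29.4 m³/h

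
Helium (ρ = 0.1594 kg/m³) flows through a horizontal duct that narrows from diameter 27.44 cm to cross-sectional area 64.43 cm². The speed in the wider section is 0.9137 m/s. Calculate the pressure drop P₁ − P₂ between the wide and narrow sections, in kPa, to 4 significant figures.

ΔP = 0.005539 kPa

By continuity, v₂ = v₁·A₁/A₂ = 0.9137·(591.4/64.43) = 8.386 m/s.
Bernoulli (h₁ = h₂): P₁ − P₂ = ½ρ(v₂² − v₁²).
P₁ − P₂ = ½·0.1594·(8.386² − 0.9137²) = ½·0.1594·69.50 = 5.539 Pa.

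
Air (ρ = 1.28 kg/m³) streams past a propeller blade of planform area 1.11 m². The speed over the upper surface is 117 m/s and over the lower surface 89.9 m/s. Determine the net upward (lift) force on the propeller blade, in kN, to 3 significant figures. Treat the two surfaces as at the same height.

3.98 kN

From P + ½ρv² = const at equal height, P_low − P_up = ½ρ(v_up² − v_low²).
ΔP = ½·1.28·(117² − 89.9²) = 3590 Pa.
Lift = ΔP · A = 3590 × 1.11 = 3980 N.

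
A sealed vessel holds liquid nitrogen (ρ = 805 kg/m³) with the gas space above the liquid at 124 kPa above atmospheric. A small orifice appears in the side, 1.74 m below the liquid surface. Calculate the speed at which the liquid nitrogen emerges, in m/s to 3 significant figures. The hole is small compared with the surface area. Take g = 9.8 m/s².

v ≈ 18.5 m/s

Take point 1 at the surface (v₁ ≈ 0) and point 2 at the hole (at atmospheric pressure). Bernoulli: P₁ + ρg h = P_atm + ½ρv₂².
With P₁ − P_atm = 124000 Pa, v₂ = √(2gh + 2ΔP/ρ) = √(2·9.8·1.74 + 2·124000/805) = 18.5 m/s.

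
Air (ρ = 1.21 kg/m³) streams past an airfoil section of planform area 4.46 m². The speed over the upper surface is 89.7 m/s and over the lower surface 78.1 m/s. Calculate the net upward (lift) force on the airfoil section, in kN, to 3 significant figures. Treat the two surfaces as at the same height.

5.25 kN

From P + ½ρv² = const at equal height, P_low − P_up = ½ρ(v_up² − v_low²).
ΔP = ½·1.21·(89.7² − 78.1²) = 1180 Pa.
Lift = ΔP · A = 1180 × 4.46 = 5250 N.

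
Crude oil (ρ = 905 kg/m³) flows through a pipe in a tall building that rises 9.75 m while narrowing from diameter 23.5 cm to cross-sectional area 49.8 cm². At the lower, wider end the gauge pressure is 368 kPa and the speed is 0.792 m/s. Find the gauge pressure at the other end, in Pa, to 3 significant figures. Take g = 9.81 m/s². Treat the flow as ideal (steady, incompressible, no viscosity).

P₂ ≈ 260000 Pa

Continuity gives A₁v₁ = A₂v₂, so v₂ = (434 cm²)/(49.8 cm²) × 0.792 m/s = 6.90 m/s.
Bernoulli: P₁ + ½ρv₁² + ρg h₁ = P₂ + ½ρv₂² + ρg h₂, so P₂ = P₁ + ½ρ(v₁² − v₂²) − ρg(h₂ − h₁).
P₂ = 368000 + ½·905·(0.792² − 6.90²) − 905·9.81·(+9.75) = 368000 + (-21200) − (86600) = 260000 Pa.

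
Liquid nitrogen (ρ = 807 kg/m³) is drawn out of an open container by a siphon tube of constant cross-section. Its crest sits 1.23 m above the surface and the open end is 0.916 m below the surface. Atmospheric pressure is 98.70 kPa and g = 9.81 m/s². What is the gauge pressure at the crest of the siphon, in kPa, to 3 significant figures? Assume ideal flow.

From the surface to the outlet (both open to atmosphere, surface at rest): v = √(2g·h_out) = √(2·9.81·0.916) = 4.24 m/s.
The bore is uniform, so the speed at the crest is the same v. Bernoulli surface→crest: P_atm = P_top + ½ρv² + ρg·h_top.
P_top = 98700 − ½·807·4.24² − 807·9.81·1.23 = 81700 Pa. So P_gauge = P_top − P_atm = -17000 Pa.

P_gauge ≈ -17.0 kPa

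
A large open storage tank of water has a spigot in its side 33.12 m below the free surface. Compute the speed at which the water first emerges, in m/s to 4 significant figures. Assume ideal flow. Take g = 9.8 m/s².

v ≈ 25.48 m/s

The surface is effectively still and both ends are open, so ½v² = gh and v = √(2·9.8·33.12) = 25.48 m/s.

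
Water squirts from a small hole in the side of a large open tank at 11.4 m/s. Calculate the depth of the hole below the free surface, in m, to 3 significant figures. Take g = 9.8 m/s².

h = 6.63 m

For a small hole in a large open tank, ½v² = gh, giving h = v²/(2g).
h = 11.4²/(2·9.8) = 130/19.60 = 6.63 m.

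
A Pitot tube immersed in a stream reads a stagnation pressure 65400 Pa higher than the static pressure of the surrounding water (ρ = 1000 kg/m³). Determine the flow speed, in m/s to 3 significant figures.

At the stagnation point the flow is brought to rest, so Bernoulli gives P_stag − P_static = ½ρv².
v = √(2ΔP/ρ) = √(2·65400/1000) = 11.4 m/s.

v = 11.4 m/s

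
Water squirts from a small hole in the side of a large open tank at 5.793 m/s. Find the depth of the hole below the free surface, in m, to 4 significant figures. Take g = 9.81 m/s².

1.710 m

Torricelli: v = √(2gh), so h = v²/(2g).
h = 5.793²/(2·9.81) = 33.56/19.62 = 1.710 m.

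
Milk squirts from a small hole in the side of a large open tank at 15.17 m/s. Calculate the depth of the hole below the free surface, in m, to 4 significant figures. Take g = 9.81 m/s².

h = 11.73 m

Inverting v = √(2gh) gives h = v² / 2g.
h = 15.17²/(2·9.81) = 230.1/19.62 = 11.73 m.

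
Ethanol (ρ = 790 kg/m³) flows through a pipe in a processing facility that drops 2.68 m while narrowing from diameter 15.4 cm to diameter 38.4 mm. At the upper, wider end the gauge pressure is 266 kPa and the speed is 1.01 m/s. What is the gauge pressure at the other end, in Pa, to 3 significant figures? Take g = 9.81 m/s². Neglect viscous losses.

P₂ = 183000 Pa

Continuity gives A₁v₁ = A₂v₂, so v₂ = (186 cm²)/(11.6 cm²) × 1.01 m/s = 16.2 m/s.
Energy conservation along the streamline gives P₂ = P₁ − ½ρ(v₂² − v₁²) − ρg(h₂ − h₁).
P₂ = 266000 + ½·790·(1.01² − 16.2²) − 790·9.81·(−2.68) = 266000 + (-104000) − (-20800) = 183000 Pa.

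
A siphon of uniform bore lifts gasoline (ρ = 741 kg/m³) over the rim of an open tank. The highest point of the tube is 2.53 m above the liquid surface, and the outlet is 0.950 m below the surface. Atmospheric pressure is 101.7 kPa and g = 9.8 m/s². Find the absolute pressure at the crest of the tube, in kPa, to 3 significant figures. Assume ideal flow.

Bernoulli surface→outlet gives ½v² = g·h_out, so v = √(2·9.8·0.950) = 4.32 m/s.
With constant cross-section the crest speed equals v; applying Bernoulli from the surface up to the crest, P_top = P_atm − ½ρv² − ρg·h_top.
P_top = 101700 − ½·741·4.32² − 741·9.8·2.53 = 76400 Pa.

P_top ≈ 76.4 kPa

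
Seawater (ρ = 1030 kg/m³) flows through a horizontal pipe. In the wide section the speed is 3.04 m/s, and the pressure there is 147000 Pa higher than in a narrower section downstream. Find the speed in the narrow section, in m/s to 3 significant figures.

17.2 m/s

Horizontal Bernoulli: P₁ + ½ρv₁² = P₂ + ½ρv₂², so v₂² = v₁² + 2(P₁ − P₂)/ρ.
v₂ = √(3.04² + 2·147000/1030) = √(9.24 + 285) = 17.2 m/s.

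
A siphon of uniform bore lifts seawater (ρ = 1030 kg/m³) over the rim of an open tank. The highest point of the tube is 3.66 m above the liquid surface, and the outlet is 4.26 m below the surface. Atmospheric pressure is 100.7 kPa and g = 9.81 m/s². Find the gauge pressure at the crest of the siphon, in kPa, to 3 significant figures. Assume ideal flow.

P_gauge ≈ -80.0 kPa

From the surface to the outlet (both open to atmosphere, surface at rest): v = √(2g·h_out) = √(2·9.81·4.26) = 9.14 m/s.
Continuity keeps v the same throughout the tube; from surface to crest, P_atm + 0 = P_top + ½ρv² + ρg·h_top.
P_top = 100700 − ½·1030·9.14² − 1030·9.81·3.66 = 20700 Pa. So P_gauge = P_top − P_atm = -80000 Pa.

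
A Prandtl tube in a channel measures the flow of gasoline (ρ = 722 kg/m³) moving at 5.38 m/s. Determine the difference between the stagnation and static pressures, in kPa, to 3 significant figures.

ΔP = 10.4 kPa

At the stagnation point the flow is brought to rest, so Bernoulli gives P_stag − P_static = ½ρv².
ΔP = ½·722·5.38² = 10400 Pa.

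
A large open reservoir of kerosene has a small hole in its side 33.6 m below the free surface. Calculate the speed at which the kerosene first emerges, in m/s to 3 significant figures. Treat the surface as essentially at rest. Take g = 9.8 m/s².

v = 25.7 m/s

Bernoulli from surface to hole (P equal, v_surface ≈ 0): v = √(2gh) = √(2×9.8×33.6) = 25.7 m/s.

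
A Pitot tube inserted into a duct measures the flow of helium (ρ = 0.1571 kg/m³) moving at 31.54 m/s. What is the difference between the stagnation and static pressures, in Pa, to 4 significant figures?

ΔP = 78.14 Pa

Bernoulli between the free stream and the stagnation point: ½ρv² = P_stag − P_static.
ΔP = ½·0.1571·31.54² = 78.14 Pa.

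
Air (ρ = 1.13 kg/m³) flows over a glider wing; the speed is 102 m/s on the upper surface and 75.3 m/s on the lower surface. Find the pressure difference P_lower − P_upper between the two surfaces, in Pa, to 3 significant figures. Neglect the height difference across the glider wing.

ΔP ≈ 2670 Pa

Bernoulli (same height): P_lower − P_upper = ½ρ(v_upper² − v_lower²).
ΔP = ½·1.13·(102² − 75.3²) = 2670 Pa.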